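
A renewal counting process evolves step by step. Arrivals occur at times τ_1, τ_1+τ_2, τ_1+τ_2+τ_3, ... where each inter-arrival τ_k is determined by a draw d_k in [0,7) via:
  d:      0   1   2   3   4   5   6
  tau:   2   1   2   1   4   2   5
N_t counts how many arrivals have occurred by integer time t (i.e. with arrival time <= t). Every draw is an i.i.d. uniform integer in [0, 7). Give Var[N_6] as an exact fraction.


13515763624/13841287201

Inter-arrival values over d=0..6: [2, 1, 2, 1, 4, 2, 5]
Each d has probability 1/7, so the pmf of τ is: f(1) = 2/7, f(2) = 3/7, f(4) = 1/7, f(5) = 1/7
Let p_n(j) = P(N_n = j), with p_0 = [1]. Condition on τ_1: p_n(0) = P(τ > n), and for j >= 1, p_n(j) = Σ_{k<=n} f(k)·p_{n−k}(j−1)
p_1 = [5/7, 2/7]  (j = 0..1)
p_2 = [2/7, 31/49, 4/49]  (j = 0..2)
p_3 = [2/7, 19/49, 104/343, 8/343]  (j = 0..3)
p_4 = [1/7, 17/49, 131/343, 292/2401, 16/2401]  (j = 0..4)
p_5 = [0, 20/49, 15/49, 82/343, 752/16807, 32/16807]  (j = 0..5)
p_6 = [0, 10/49, 136/343, 631/2401, 2024/16807, 1840/117649, 64/117649]  (j = 0..6)
E[N_6] = Σ j·p_6(j) = 276319/117649;  E[N_6²] = Σ j²·p_6(j) = 763865/117649
Var[N_6] = 763865/117649 − (276319/117649)² = 13515763624/13841287201


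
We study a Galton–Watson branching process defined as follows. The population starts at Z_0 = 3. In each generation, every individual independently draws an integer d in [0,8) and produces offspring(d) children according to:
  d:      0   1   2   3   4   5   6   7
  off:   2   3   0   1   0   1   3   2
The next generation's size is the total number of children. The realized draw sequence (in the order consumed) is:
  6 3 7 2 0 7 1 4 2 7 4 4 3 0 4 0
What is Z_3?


gen 0: Z_0=3, draws=[6, 3, 7], offspring=[3, 1, 2], Z_1=6
gen 1: Z_1=6, draws=[2, 0, 7, 1, 4, 2], offspring=[0, 2, 2, 3, 0, 0], Z_2=7
gen 2: Z_2=7, draws=[7, 4, 4, 3, 0, 4, 0], offspring=[2, 0, 0, 1, 2, 0, 2], Z_3=7

7


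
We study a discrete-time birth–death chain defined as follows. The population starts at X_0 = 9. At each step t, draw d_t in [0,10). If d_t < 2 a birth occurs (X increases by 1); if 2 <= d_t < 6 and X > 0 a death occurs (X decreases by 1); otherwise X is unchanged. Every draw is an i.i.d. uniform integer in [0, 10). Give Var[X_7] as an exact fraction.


X can drop by at most 1 per step and X_0 = 9 > T = 7, so X_t >= 9 − t >= 2 > 0 for every t <= 7: the floor at 0 (the 'and X > 0' condition) never binds. Hence X_7 = X_0 + Σ_{t<7} Y_t with i.i.d. increments Y_t = y(d_t) ∈ {+1, −1, 0}.
Outcome values over d=0..9: [1, 1, -1, -1, -1, -1, 0, 0, 0, 0]
Σy = -2, Σy² = 6, M = 10
μ = -2/10 = -1/5,  σ² = 6/10 − (-1/5)² = 14/25
Independent increments: Var[X_7] = 7·σ² = 7·(14/25) = 98/25

98/25


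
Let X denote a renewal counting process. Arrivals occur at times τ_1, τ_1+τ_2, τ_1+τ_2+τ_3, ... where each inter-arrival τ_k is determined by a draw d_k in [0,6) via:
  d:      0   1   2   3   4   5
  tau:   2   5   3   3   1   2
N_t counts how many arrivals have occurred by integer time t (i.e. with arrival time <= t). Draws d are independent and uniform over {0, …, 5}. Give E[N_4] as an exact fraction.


1591/1296

Inter-arrival values over d=0..5: [2, 5, 3, 3, 1, 2]
Each d has probability 1/6, so the pmf of τ is: f(1) = 1/6, f(2) = 1/3, f(3) = 1/3, f(5) = 1/6
Renewal equation for m(n) = E[N_n]: condition on τ_1 = k (if k <= n, one arrival plus a fresh copy on the remaining n−k steps): m(n) = F(n) + Σ_{k<=n} f(k)·m(n−k), where F(n) = P(τ <= n) and m(0) = 0
m(1) = F(1) = 1/6
m(2) = F(2) + f(1)·m(1) = 1/2 + 1/6·1/6 = 19/36
m(3) = F(3) + f(1)·m(2) + f(2)·m(1) = 5/6 + 1/6·19/36 + 1/3·1/6 = 211/216
m(4) = F(4) + f(1)·m(3) + f(2)·m(2) + f(3)·m(1) = 5/6 + 1/6·211/216 + 1/3·19/36 + 1/3·1/6 = 1591/1296
E[N_4] = m(4) = 1591/1296


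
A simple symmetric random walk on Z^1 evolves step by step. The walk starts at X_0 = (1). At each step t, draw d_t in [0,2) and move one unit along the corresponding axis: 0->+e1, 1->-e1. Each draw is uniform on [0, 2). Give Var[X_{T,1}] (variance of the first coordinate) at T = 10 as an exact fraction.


10

Outcome values over d=0..1: [1, -1]
Σy = 0, Σy² = 2, M = 2
μ = 0/2 = 0,  σ² = 2/2 − (0)² = 1
Independent increments: Var[X_10] = 10·σ² = 10·(1) = 10


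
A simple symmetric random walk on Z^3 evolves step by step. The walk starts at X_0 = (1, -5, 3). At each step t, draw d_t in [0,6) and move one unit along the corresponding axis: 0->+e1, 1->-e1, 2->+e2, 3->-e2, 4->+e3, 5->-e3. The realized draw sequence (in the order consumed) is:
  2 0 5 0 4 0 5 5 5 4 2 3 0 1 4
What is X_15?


t=0: X=(1, -5, 3), d=2 → +e2, X_1=(1, -4, 3)
t=1: X=(1, -4, 3), d=0 → +e1, X_2=(2, -4, 3)
t=2: X=(2, -4, 3), d=5 → -e3, X_3=(2, -4, 2)
t=3: X=(2, -4, 2), d=0 → +e1, X_4=(3, -4, 2)
t=4: X=(3, -4, 2), d=4 → +e3, X_5=(3, -4, 3)
t=5: X=(3, -4, 3), d=0 → +e1, X_6=(4, -4, 3)
t=6: X=(4, -4, 3), d=5 → -e3, X_7=(4, -4, 2)
t=7: X=(4, -4, 2), d=5 → -e3, X_8=(4, -4, 1)
t=8: X=(4, -4, 1), d=5 → -e3, X_9=(4, -4, 0)
t=9: X=(4, -4, 0), d=4 → +e3, X_10=(4, -4, 1)
t=10: X=(4, -4, 1), d=2 → +e2, X_11=(4, -3, 1)
t=11: X=(4, -3, 1), d=3 → -e2, X_12=(4, -4, 1)
t=12: X=(4, -4, 1), d=0 → +e1, X_13=(5, -4, 1)
t=13: X=(5, -4, 1), d=1 → -e1, X_14=(4, -4, 1)
t=14: X=(4, -4, 1), d=4 → +e3, X_15=(4, -4, 2)

(4, -4, 2)


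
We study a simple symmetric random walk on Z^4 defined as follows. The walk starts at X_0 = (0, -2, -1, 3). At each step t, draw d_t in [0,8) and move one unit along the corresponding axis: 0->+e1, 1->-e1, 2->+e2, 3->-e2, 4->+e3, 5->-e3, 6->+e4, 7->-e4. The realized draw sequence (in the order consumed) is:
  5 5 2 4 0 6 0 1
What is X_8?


t=0: X=(0, -2, -1, 3), d=5 → -e3, X_1=(0, -2, -2, 3)
t=1: X=(0, -2, -2, 3), d=5 → -e3, X_2=(0, -2, -3, 3)
t=2: X=(0, -2, -3, 3), d=2 → +e2, X_3=(0, -1, -3, 3)
t=3: X=(0, -1, -3, 3), d=4 → +e3, X_4=(0, -1, -2, 3)
t=4: X=(0, -1, -2, 3), d=0 → +e1, X_5=(1, -1, -2, 3)
t=5: X=(1, -1, -2, 3), d=6 → +e4, X_6=(1, -1, -2, 4)
t=6: X=(1, -1, -2, 4), d=0 → +e1, X_7=(2, -1, -2, 4)
t=7: X=(2, -1, -2, 4), d=1 → -e1, X_8=(1, -1, -2, 4)

(1, -1, -2, 4)


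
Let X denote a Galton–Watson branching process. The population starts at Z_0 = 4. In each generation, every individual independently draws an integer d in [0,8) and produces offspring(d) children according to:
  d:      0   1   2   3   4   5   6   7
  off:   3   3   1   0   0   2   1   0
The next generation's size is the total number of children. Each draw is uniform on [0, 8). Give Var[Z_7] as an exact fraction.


Outcome values over d=0..7: [3, 3, 1, 0, 0, 2, 1, 0]
Σy = 10, Σy² = 24, M = 8
μ = 10/8 = 5/4,  σ² = 24/8 − (5/4)² = 23/16
V_0 = 0, E_0 = 4
V_1 = 23/16·E_0 + (5/4)²·V_0 = 23/4;  E_1 = 5
V_2 = 23/16·E_1 + (5/4)²·V_1 = 1035/64;  E_2 = 25/4
V_3 = 23/16·E_2 + (5/4)²·V_2 = 35075/1024;  E_3 = 125/16
V_4 = 23/16·E_3 + (5/4)²·V_3 = 1060875/16384;  E_4 = 625/64
V_5 = 23/16·E_4 + (5/4)²·V_4 = 30201875/262144;  E_5 = 3125/256
V_6 = 23/16·E_5 + (5/4)²·V_5 = 828646875/4194304;  E_6 = 15625/1024
V_7 = 23/16·E_6 + (5/4)²·V_6 = 22188171875/67108864;  E_7 = 78125/4096

22188171875/67108864


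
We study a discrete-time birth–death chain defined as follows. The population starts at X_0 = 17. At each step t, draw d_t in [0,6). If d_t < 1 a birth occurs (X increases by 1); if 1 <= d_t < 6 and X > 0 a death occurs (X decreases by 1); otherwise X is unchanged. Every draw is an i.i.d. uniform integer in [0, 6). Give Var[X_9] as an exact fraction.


X can drop by at most 1 per step and X_0 = 17 > T = 9, so X_t >= 17 − t >= 8 > 0 for every t <= 9: the floor at 0 (the 'and X > 0' condition) never binds. Hence X_9 = X_0 + Σ_{t<9} Y_t with i.i.d. increments Y_t = y(d_t) ∈ {+1, −1, 0}.
Outcome values over d=0..5: [1, -1, -1, -1, -1, -1]
Σy = -4, Σy² = 6, M = 6
μ = -4/6 = -2/3,  σ² = 6/6 − (-2/3)² = 5/9
Independent increments: Var[X_9] = 9·σ² = 9·(5/9) = 5

5


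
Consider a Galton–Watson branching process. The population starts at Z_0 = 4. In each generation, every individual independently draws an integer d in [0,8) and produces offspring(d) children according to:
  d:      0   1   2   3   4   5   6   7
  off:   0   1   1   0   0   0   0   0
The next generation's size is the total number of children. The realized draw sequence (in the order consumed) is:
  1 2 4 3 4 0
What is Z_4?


gen 0: Z_0=4, draws=[1, 2, 4, 3], offspring=[1, 1, 0, 0], Z_1=2
gen 1: Z_1=2, draws=[4, 0], offspring=[0, 0], Z_2=0
gen 2: Z_2=0, draws=[], offspring=[], Z_3=0
gen 3: Z_3=0, draws=[], offspring=[], Z_4=0

0


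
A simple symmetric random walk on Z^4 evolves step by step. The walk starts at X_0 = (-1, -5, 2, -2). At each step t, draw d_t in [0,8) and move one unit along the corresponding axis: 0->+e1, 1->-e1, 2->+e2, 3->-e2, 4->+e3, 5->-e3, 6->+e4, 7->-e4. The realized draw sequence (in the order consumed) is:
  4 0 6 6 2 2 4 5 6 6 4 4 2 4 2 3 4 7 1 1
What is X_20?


t=0: X=(-1, -5, 2, -2), d=4 → +e3, X_1=(-1, -5, 3, -2)
t=1: X=(-1, -5, 3, -2), d=0 → +e1, X_2=(0, -5, 3, -2)
t=2: X=(0, -5, 3, -2), d=6 → +e4, X_3=(0, -5, 3, -1)
t=3: X=(0, -5, 3, -1), d=6 → +e4, X_4=(0, -5, 3, 0)
t=4: X=(0, -5, 3, 0), d=2 → +e2, X_5=(0, -4, 3, 0)
t=5: X=(0, -4, 3, 0), d=2 → +e2, X_6=(0, -3, 3, 0)
t=6: X=(0, -3, 3, 0), d=4 → +e3, X_7=(0, -3, 4, 0)
t=7: X=(0, -3, 4, 0), d=5 → -e3, X_8=(0, -3, 3, 0)
t=8: X=(0, -3, 3, 0), d=6 → +e4, X_9=(0, -3, 3, 1)
t=9: X=(0, -3, 3, 1), d=6 → +e4, X_10=(0, -3, 3, 2)
t=10: X=(0, -3, 3, 2), d=4 → +e3, X_11=(0, -3, 4, 2)
t=11: X=(0, -3, 4, 2), d=4 → +e3, X_12=(0, -3, 5, 2)
t=12: X=(0, -3, 5, 2), d=2 → +e2, X_13=(0, -2, 5, 2)
t=13: X=(0, -2, 5, 2), d=4 → +e3, X_14=(0, -2, 6, 2)
t=14: X=(0, -2, 6, 2), d=2 → +e2, X_15=(0, -1, 6, 2)
t=15: X=(0, -1, 6, 2), d=3 → -e2, X_16=(0, -2, 6, 2)
t=16: X=(0, -2, 6, 2), d=4 → +e3, X_17=(0, -2, 7, 2)
t=17: X=(0, -2, 7, 2), d=7 → -e4, X_18=(0, -2, 7, 1)
t=18: X=(0, -2, 7, 1), d=1 → -e1, X_19=(-1, -2, 7, 1)
t=19: X=(-1, -2, 7, 1), d=1 → -e1, X_20=(-2, -2, 7, 1)

(-2, -2, 7, 1)


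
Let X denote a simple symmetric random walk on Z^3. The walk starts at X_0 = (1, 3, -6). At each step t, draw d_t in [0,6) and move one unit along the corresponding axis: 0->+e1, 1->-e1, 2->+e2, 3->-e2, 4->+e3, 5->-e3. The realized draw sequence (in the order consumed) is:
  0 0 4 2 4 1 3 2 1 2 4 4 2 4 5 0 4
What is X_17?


(2, 6, -1)

t=0: X=(1, 3, -6), d=0 → +e1, X_1=(2, 3, -6)
t=1: X=(2, 3, -6), d=0 → +e1, X_2=(3, 3, -6)
t=2: X=(3, 3, -6), d=4 → +e3, X_3=(3, 3, -5)
t=3: X=(3, 3, -5), d=2 → +e2, X_4=(3, 4, -5)
t=4: X=(3, 4, -5), d=4 → +e3, X_5=(3, 4, -4)
t=5: X=(3, 4, -4), d=1 → -e1, X_6=(2, 4, -4)
t=6: X=(2, 4, -4), d=3 → -e2, X_7=(2, 3, -4)
t=7: X=(2, 3, -4), d=2 → +e2, X_8=(2, 4, -4)
t=8: X=(2, 4, -4), d=1 → -e1, X_9=(1, 4, -4)
t=9: X=(1, 4, -4), d=2 → +e2, X_10=(1, 5, -4)
t=10: X=(1, 5, -4), d=4 → +e3, X_11=(1, 5, -3)
t=11: X=(1, 5, -3), d=4 → +e3, X_12=(1, 5, -2)
t=12: X=(1, 5, -2), d=2 → +e2, X_13=(1, 6, -2)
t=13: X=(1, 6, -2), d=4 → +e3, X_14=(1, 6, -1)
t=14: X=(1, 6, -1), d=5 → -e3, X_15=(1, 6, -2)
t=15: X=(1, 6, -2), d=0 → +e1, X_16=(2, 6, -2)
t=16: X=(2, 6, -2), d=4 → +e3, X_17=(2, 6, -1)


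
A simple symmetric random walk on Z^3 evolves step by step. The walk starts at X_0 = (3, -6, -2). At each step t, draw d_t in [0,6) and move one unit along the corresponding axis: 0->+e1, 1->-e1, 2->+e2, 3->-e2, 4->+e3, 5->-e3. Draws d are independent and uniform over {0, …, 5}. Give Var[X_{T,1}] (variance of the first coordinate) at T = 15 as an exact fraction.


Outcome values over d=0..5: [1, -1, 0, 0, 0, 0]
Σy = 0, Σy² = 2, M = 6
μ = 0/6 = 0,  σ² = 2/6 − (0)² = 1/3
Independent increments: Var[X_15] = 15·σ² = 15·(1/3) = 5

5


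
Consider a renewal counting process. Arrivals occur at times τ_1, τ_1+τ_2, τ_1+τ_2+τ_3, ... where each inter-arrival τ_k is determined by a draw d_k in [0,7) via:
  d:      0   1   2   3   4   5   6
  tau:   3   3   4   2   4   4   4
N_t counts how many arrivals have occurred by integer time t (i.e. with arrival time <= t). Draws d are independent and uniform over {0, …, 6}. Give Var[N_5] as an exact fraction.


220/2401

Inter-arrival values over d=0..6: [3, 3, 4, 2, 4, 4, 4]
Each d has probability 1/7, so the pmf of τ is: f(2) = 1/7, f(3) = 2/7, f(4) = 4/7
Let p_n(j) = P(N_n = j), with p_0 = [1]. Condition on τ_1: p_n(0) = P(τ > n), and for j >= 1, p_n(j) = Σ_{k<=n} f(k)·p_{n−k}(j−1)
p_1 = [1]  (j = 0)
p_2 = [6/7, 1/7]  (j = 0..1)
p_3 = [4/7, 3/7]  (j = 0..1)
p_4 = [0, 48/49, 1/49]  (j = 0..2)
p_5 = [0, 44/49, 5/49]  (j = 0..2)
E[N_5] = Σ j·p_5(j) = 54/49;  E[N_5²] = Σ j²·p_5(j) = 64/49
Var[N_5] = 64/49 − (54/49)² = 220/2401


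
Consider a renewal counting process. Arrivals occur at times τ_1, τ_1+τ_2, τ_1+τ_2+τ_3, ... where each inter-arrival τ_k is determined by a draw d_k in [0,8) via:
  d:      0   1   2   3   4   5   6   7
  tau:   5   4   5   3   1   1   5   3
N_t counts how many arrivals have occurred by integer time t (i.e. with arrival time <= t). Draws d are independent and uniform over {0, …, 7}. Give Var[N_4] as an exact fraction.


Inter-arrival values over d=0..7: [5, 4, 5, 3, 1, 1, 5, 3]
Each d has probability 1/8, so the pmf of τ is: f(1) = 1/4, f(3) = 1/4, f(4) = 1/8, f(5) = 3/8
Let p_n(j) = P(N_n = j), with p_0 = [1]. Condition on τ_1: p_n(0) = P(τ > n), and for j >= 1, p_n(j) = Σ_{k<=n} f(k)·p_{n−k}(j−1)
p_1 = [3/4, 1/4]  (j = 0..1)
p_2 = [3/4, 3/16, 1/16]  (j = 0..2)
p_3 = [1/2, 7/16, 3/64, 1/64]  (j = 0..3)
p_4 = [3/8, 7/16, 11/64, 3/256, 1/256]  (j = 0..4)
E[N_4] = Σ j·p_4(j) = 213/256;  E[N_4²] = Σ j²·p_4(j) = 331/256
Var[N_4] = 331/256 − (213/256)² = 39367/65536

39367/65536


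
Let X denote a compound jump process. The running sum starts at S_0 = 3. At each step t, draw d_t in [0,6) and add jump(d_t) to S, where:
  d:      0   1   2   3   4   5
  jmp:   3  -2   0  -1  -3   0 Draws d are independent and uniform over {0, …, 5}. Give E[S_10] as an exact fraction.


Outcome values over d=0..5: [3, -2, 0, -1, -3, 0]
Σy = -3, Σy² = 23, M = 6
μ = -3/6 = -1/2,  σ² = 23/6 − (-1/2)² = 43/12
E[S_10] = 3 + 10·(-1/2) = -2

-2


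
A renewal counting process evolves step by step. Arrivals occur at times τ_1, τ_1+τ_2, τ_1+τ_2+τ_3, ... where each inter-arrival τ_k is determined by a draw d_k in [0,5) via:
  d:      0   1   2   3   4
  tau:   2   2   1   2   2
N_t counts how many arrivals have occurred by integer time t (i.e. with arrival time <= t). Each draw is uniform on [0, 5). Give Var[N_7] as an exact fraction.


Inter-arrival values over d=0..4: [2, 2, 1, 2, 2]
Each d has probability 1/5, so the pmf of τ is: f(1) = 1/5, f(2) = 4/5
Let p_n(j) = P(N_n = j), with p_0 = [1]. Condition on τ_1: p_n(0) = P(τ > n), and for j >= 1, p_n(j) = Σ_{k<=n} f(k)·p_{n−k}(j−1)
p_1 = [4/5, 1/5]  (j = 0..1)
p_2 = [0, 24/25, 1/25]  (j = 0..2)
p_3 = [0, 16/25, 44/125, 1/125]  (j = 0..3)
p_4 = [0, 0, 112/125, 64/625, 1/625]  (j = 0..4)
p_5 = [0, 0, 64/125, 288/625, 84/3125, 1/3125]  (j = 0..5)
p_6 = [0, 0, 0, 512/625, 544/3125, 104/15625, 1/15625]  (j = 0..6)
p_7 = [0, 0, 0, 256/625, 1664/3125, 176/3125, 124/78125, 1/78125]  (j = 0..7)
E[N_7] = Σ j·p_7(j) = 285151/78125;  E[N_7²] = Σ j²·p_7(j) = 1068113/78125
Var[N_7] = 1068113/78125 − (285151/78125)² = 2135235324/6103515625

2135235324/6103515625


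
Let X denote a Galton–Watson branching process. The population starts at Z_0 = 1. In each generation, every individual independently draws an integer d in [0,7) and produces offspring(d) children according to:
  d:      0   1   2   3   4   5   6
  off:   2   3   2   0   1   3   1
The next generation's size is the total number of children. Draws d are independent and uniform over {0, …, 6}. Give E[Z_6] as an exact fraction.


Outcome values over d=0..6: [2, 3, 2, 0, 1, 3, 1]
Σy = 12, Σy² = 28, M = 7
μ = 12/7 = 12/7,  σ² = 28/7 − (12/7)² = 52/49
E[Z_0] = 1
E[Z_1] = 12/7·E[Z_0] = 12/7
E[Z_2] = 12/7·E[Z_1] = 144/49
E[Z_3] = 12/7·E[Z_2] = 1728/343
E[Z_4] = 12/7·E[Z_3] = 20736/2401
E[Z_5] = 12/7·E[Z_4] = 248832/16807
E[Z_6] = 12/7·E[Z_5] = 2985984/117649

2985984/117649


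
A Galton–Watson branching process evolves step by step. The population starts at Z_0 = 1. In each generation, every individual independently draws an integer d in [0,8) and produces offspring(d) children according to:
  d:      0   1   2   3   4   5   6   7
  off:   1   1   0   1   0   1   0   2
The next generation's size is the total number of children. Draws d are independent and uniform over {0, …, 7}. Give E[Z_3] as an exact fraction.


27/64

Outcome values over d=0..7: [1, 1, 0, 1, 0, 1, 0, 2]
Σy = 6, Σy² = 8, M = 8
μ = 6/8 = 3/4,  σ² = 8/8 − (3/4)² = 7/16
E[Z_0] = 1
E[Z_1] = 3/4·E[Z_0] = 3/4
E[Z_2] = 3/4·E[Z_1] = 9/16
E[Z_3] = 3/4·E[Z_2] = 27/64


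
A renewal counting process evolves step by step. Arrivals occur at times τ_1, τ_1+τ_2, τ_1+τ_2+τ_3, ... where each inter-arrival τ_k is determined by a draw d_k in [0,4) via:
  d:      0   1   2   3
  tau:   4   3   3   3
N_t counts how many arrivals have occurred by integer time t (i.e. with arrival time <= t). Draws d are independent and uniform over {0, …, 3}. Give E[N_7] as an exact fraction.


31/16

Inter-arrival values over d=0..3: [4, 3, 3, 3]
Each d has probability 1/4, so the pmf of τ is: f(3) = 3/4, f(4) = 1/4
Renewal equation for m(n) = E[N_n]: condition on τ_1 = k (if k <= n, one arrival plus a fresh copy on the remaining n−k steps): m(n) = F(n) + Σ_{k<=n} f(k)·m(n−k), where F(n) = P(τ <= n) and m(0) = 0
m(1) = F(1) = 0
m(2) = F(2) = 0
m(3) = F(3) = 3/4
m(4) = F(4) = 1
m(5) = F(5) = 1
m(6) = F(6) + f(3)·m(3) = 1 + 3/4·3/4 = 25/16
m(7) = F(7) + f(3)·m(4) + f(4)·m(3) = 1 + 3/4·1 + 1/4·3/4 = 31/16
E[N_7] = m(7) = 31/16


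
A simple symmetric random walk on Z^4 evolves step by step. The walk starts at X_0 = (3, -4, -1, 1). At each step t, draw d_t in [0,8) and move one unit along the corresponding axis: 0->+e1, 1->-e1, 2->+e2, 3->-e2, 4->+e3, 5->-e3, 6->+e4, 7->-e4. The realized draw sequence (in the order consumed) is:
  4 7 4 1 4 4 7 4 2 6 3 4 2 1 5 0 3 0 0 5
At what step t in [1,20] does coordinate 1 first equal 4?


t=0: X=(3, -4, -1, 1), d=4 → +e3, X_1=(3, -4, 0, 1)
t=1: X=(3, -4, 0, 1), d=7 → -e4, X_2=(3, -4, 0, 0)
t=2: X=(3, -4, 0, 0), d=4 → +e3, X_3=(3, -4, 1, 0)
t=3: X=(3, -4, 1, 0), d=1 → -e1, X_4=(2, -4, 1, 0)
t=4: X=(2, -4, 1, 0), d=4 → +e3, X_5=(2, -4, 2, 0)
t=5: X=(2, -4, 2, 0), d=4 → +e3, X_6=(2, -4, 3, 0)
t=6: X=(2, -4, 3, 0), d=7 → -e4, X_7=(2, -4, 3, -1)
t=7: X=(2, -4, 3, -1), d=4 → +e3, X_8=(2, -4, 4, -1)
t=8: X=(2, -4, 4, -1), d=2 → +e2, X_9=(2, -3, 4, -1)
t=9: X=(2, -3, 4, -1), d=6 → +e4, X_10=(2, -3, 4, 0)
t=10: X=(2, -3, 4, 0), d=3 → -e2, X_11=(2, -4, 4, 0)
t=11: X=(2, -4, 4, 0), d=4 → +e3, X_12=(2, -4, 5, 0)
t=12: X=(2, -4, 5, 0), d=2 → +e2, X_13=(2, -3, 5, 0)
t=13: X=(2, -3, 5, 0), d=1 → -e1, X_14=(1, -3, 5, 0)
t=14: X=(1, -3, 5, 0), d=5 → -e3, X_15=(1, -3, 4, 0)
t=15: X=(1, -3, 4, 0), d=0 → +e1, X_16=(2, -3, 4, 0)
t=16: X=(2, -3, 4, 0), d=3 → -e2, X_17=(2, -4, 4, 0)
t=17: X=(2, -4, 4, 0), d=0 → +e1, X_18=(3, -4, 4, 0)
t=18: X=(3, -4, 4, 0), d=0 → +e1, X_19=(4, -4, 4, 0)
t=19: X=(4, -4, 4, 0), d=5 → -e3, X_20=(4, -4, 3, 0)

19


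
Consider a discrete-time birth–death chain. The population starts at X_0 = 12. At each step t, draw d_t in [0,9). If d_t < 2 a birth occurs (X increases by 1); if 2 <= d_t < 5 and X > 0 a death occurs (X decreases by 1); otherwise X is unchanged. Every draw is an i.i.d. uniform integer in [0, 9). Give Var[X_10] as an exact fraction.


X can drop by at most 1 per step and X_0 = 12 > T = 10, so X_t >= 12 − t >= 2 > 0 for every t <= 10: the floor at 0 (the 'and X > 0' condition) never binds. Hence X_10 = X_0 + Σ_{t<10} Y_t with i.i.d. increments Y_t = y(d_t) ∈ {+1, −1, 0}.
Outcome values over d=0..8: [1, 1, -1, -1, -1, 0, 0, 0, 0]
Σy = -1, Σy² = 5, M = 9
μ = -1/9 = -1/9,  σ² = 5/9 − (-1/9)² = 44/81
Independent increments: Var[X_10] = 10·σ² = 10·(44/81) = 440/81

440/81


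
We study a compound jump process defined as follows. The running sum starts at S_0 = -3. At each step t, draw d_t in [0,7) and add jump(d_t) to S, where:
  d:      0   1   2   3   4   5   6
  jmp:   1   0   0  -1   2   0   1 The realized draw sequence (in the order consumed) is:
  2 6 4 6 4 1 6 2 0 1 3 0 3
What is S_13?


t=0: S=-3, d=2, jump=0, S_1=-3
t=1: S=-3, d=6, jump=1, S_2=-2
t=2: S=-2, d=4, jump=2, S_3=0
t=3: S=0, d=6, jump=1, S_4=1
t=4: S=1, d=4, jump=2, S_5=3
t=5: S=3, d=1, jump=0, S_6=3
t=6: S=3, d=6, jump=1, S_7=4
t=7: S=4, d=2, jump=0, S_8=4
t=8: S=4, d=0, jump=1, S_9=5
t=9: S=5, d=1, jump=0, S_10=5
t=10: S=5, d=3, jump=-1, S_11=4
t=11: S=4, d=0, jump=1, S_12=5
t=12: S=5, d=3, jump=-1, S_13=4

4


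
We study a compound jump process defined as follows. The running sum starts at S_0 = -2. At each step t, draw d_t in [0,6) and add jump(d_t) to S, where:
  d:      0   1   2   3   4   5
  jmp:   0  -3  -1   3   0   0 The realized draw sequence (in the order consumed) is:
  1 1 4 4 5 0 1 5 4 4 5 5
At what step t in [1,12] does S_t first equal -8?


t=0: S=-2, d=1, jump=-3, S_1=-5
t=1: S=-5, d=1, jump=-3, S_2=-8
t=2: S=-8, d=4, jump=0, S_3=-8
t=3: S=-8, d=4, jump=0, S_4=-8
t=4: S=-8, d=5, jump=0, S_5=-8
t=5: S=-8, d=0, jump=0, S_6=-8
t=6: S=-8, d=1, jump=-3, S_7=-11
t=7: S=-11, d=5, jump=0, S_8=-11
t=8: S=-11, d=4, jump=0, S_9=-11
t=9: S=-11, d=4, jump=0, S_10=-11
t=10: S=-11, d=5, jump=0, S_11=-11
t=11: S=-11, d=5, jump=0, S_12=-11

2


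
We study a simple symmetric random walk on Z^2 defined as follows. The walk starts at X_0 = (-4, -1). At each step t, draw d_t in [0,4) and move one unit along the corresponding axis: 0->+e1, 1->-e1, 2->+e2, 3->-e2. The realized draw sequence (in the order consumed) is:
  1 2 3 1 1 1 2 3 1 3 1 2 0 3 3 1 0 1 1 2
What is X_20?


t=0: X=(-4, -1), d=1 → -e1, X_1=(-5, -1)
t=1: X=(-5, -1), d=2 → +e2, X_2=(-5, 0)
t=2: X=(-5, 0), d=3 → -e2, X_3=(-5, -1)
t=3: X=(-5, -1), d=1 → -e1, X_4=(-6, -1)
t=4: X=(-6, -1), d=1 → -e1, X_5=(-7, -1)
t=5: X=(-7, -1), d=1 → -e1, X_6=(-8, -1)
t=6: X=(-8, -1), d=2 → +e2, X_7=(-8, 0)
t=7: X=(-8, 0), d=3 → -e2, X_8=(-8, -1)
t=8: X=(-8, -1), d=1 → -e1, X_9=(-9, -1)
t=9: X=(-9, -1), d=3 → -e2, X_10=(-9, -2)
t=10: X=(-9, -2), d=1 → -e1, X_11=(-10, -2)
t=11: X=(-10, -2), d=2 → +e2, X_12=(-10, -1)
t=12: X=(-10, -1), d=0 → +e1, X_13=(-9, -1)
t=13: X=(-9, -1), d=3 → -e2, X_14=(-9, -2)
t=14: X=(-9, -2), d=3 → -e2, X_15=(-9, -3)
t=15: X=(-9, -3), d=1 → -e1, X_16=(-10, -3)
t=16: X=(-10, -3), d=0 → +e1, X_17=(-9, -3)
t=17: X=(-9, -3), d=1 → -e1, X_18=(-10, -3)
t=18: X=(-10, -3), d=1 → -e1, X_19=(-11, -3)
t=19: X=(-11, -3), d=2 → +e2, X_20=(-11, -2)

(-11, -2)


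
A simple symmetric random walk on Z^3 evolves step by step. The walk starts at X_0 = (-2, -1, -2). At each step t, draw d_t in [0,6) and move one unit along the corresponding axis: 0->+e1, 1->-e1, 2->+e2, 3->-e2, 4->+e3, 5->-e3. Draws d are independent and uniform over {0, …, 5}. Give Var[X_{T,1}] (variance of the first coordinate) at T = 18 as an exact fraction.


6

Outcome values over d=0..5: [1, -1, 0, 0, 0, 0]
Σy = 0, Σy² = 2, M = 6
μ = 0/6 = 0,  σ² = 2/6 − (0)² = 1/3
Independent increments: Var[X_18] = 18·σ² = 18·(1/3) = 6


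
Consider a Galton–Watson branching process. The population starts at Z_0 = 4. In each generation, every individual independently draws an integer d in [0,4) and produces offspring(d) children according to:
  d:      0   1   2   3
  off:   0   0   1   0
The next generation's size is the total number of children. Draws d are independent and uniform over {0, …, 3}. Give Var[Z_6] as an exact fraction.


Outcome values over d=0..3: [0, 0, 1, 0]
Σy = 1, Σy² = 1, M = 4
μ = 1/4 = 1/4,  σ² = 1/4 − (1/4)² = 3/16
V_0 = 0, E_0 = 4
V_1 = 3/16·E_0 + (1/4)²·V_0 = 3/4;  E_1 = 1
V_2 = 3/16·E_1 + (1/4)²·V_1 = 15/64;  E_2 = 1/4
V_3 = 3/16·E_2 + (1/4)²·V_2 = 63/1024;  E_3 = 1/16
V_4 = 3/16·E_3 + (1/4)²·V_3 = 255/16384;  E_4 = 1/64
V_5 = 3/16·E_4 + (1/4)²·V_4 = 1023/262144;  E_5 = 1/256
V_6 = 3/16·E_5 + (1/4)²·V_5 = 4095/4194304;  E_6 = 1/1024

4095/4194304


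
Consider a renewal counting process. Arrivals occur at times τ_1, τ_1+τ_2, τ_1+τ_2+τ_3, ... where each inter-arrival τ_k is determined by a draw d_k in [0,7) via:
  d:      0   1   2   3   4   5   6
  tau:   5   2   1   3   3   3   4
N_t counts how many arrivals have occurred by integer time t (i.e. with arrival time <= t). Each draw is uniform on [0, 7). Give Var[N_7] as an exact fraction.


362743700780/678223072849

Inter-arrival values over d=0..6: [5, 2, 1, 3, 3, 3, 4]
Each d has probability 1/7, so the pmf of τ is: f(1) = 1/7, f(2) = 1/7, f(3) = 3/7, f(4) = 1/7, f(5) = 1/7
Let p_n(j) = P(N_n = j), with p_0 = [1]. Condition on τ_1: p_n(0) = P(τ > n), and for j >= 1, p_n(j) = Σ_{k<=n} f(k)·p_{n−k}(j−1)
p_1 = [6/7, 1/7]  (j = 0..1)
p_2 = [5/7, 13/49, 1/49]  (j = 0..2)
p_3 = [2/7, 32/49, 20/343, 1/343]  (j = 0..3)
p_4 = [1/7, 32/49, 66/343, 27/2401, 1/2401]  (j = 0..4)
p_5 = [0, 31/49, 110/343, 107/2401, 34/16807, 1/16807]  (j = 0..5)
p_6 = [0, 18/49, 179/343, 243/2401, 155/16807, 41/117649, 1/117649]  (j = 0..6)
p_7 = [0, 10/49, 190/343, 514/2401, 438/16807, 30/16807, 48/823543, 1/823543]  (j = 0..7)
E[N_7] = Σ j·p_7(j) = 1702849/823543;  E[N_7²] = Σ j²·p_7(j) = 3961467/823543
Var[N_7] = 3961467/823543 − (1702849/823543)² = 362743700780/678223072849


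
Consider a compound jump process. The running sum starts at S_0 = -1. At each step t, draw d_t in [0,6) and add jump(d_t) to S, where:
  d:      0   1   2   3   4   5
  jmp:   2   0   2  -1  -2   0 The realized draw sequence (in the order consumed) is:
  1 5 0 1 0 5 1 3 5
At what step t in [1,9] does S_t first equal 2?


8

t=0: S=-1, d=1, jump=0, S_1=-1
t=1: S=-1, d=5, jump=0, S_2=-1
t=2: S=-1, d=0, jump=2, S_3=1
t=3: S=1, d=1, jump=0, S_4=1
t=4: S=1, d=0, jump=2, S_5=3
t=5: S=3, d=5, jump=0, S_6=3
t=6: S=3, d=1, jump=0, S_7=3
t=7: S=3, d=3, jump=-1, S_8=2
t=8: S=2, d=5, jump=0, S_9=2


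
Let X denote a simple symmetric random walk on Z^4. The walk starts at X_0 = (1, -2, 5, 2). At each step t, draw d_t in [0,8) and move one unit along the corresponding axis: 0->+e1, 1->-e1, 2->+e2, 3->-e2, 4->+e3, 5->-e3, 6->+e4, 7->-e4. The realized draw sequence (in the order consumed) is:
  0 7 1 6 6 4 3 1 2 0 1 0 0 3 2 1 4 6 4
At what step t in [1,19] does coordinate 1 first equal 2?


1

t=0: X=(1, -2, 5, 2), d=0 → +e1, X_1=(2, -2, 5, 2)
t=1: X=(2, -2, 5, 2), d=7 → -e4, X_2=(2, -2, 5, 1)
t=2: X=(2, -2, 5, 1), d=1 → -e1, X_3=(1, -2, 5, 1)
t=3: X=(1, -2, 5, 1), d=6 → +e4, X_4=(1, -2, 5, 2)
t=4: X=(1, -2, 5, 2), d=6 → +e4, X_5=(1, -2, 5, 3)
t=5: X=(1, -2, 5, 3), d=4 → +e3, X_6=(1, -2, 6, 3)
t=6: X=(1, -2, 6, 3), d=3 → -e2, X_7=(1, -3, 6, 3)
t=7: X=(1, -3, 6, 3), d=1 → -e1, X_8=(0, -3, 6, 3)
t=8: X=(0, -3, 6, 3), d=2 → +e2, X_9=(0, -2, 6, 3)
t=9: X=(0, -2, 6, 3), d=0 → +e1, X_10=(1, -2, 6, 3)
t=10: X=(1, -2, 6, 3), d=1 → -e1, X_11=(0, -2, 6, 3)
t=11: X=(0, -2, 6, 3), d=0 → +e1, X_12=(1, -2, 6, 3)
t=12: X=(1, -2, 6, 3), d=0 → +e1, X_13=(2, -2, 6, 3)
t=13: X=(2, -2, 6, 3), d=3 → -e2, X_14=(2, -3, 6, 3)
t=14: X=(2, -3, 6, 3), d=2 → +e2, X_15=(2, -2, 6, 3)
t=15: X=(2, -2, 6, 3), d=1 → -e1, X_16=(1, -2, 6, 3)
t=16: X=(1, -2, 6, 3), d=4 → +e3, X_17=(1, -2, 7, 3)
t=17: X=(1, -2, 7, 3), d=6 → +e4, X_18=(1, -2, 7, 4)
t=18: X=(1, -2, 7, 4), d=4 → +e3, X_19=(1, -2, 8, 4)


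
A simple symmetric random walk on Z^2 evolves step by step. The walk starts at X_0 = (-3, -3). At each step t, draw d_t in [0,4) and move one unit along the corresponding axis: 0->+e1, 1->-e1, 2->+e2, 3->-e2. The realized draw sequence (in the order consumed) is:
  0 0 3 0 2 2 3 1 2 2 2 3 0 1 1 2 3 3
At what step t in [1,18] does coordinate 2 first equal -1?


10

t=0: X=(-3, -3), d=0 → +e1, X_1=(-2, -3)
t=1: X=(-2, -3), d=0 → +e1, X_2=(-1, -3)
t=2: X=(-1, -3), d=3 → -e2, X_3=(-1, -4)
t=3: X=(-1, -4), d=0 → +e1, X_4=(0, -4)
t=4: X=(0, -4), d=2 → +e2, X_5=(0, -3)
t=5: X=(0, -3), d=2 → +e2, X_6=(0, -2)
t=6: X=(0, -2), d=3 → -e2, X_7=(0, -3)
t=7: X=(0, -3), d=1 → -e1, X_8=(-1, -3)
t=8: X=(-1, -3), d=2 → +e2, X_9=(-1, -2)
t=9: X=(-1, -2), d=2 → +e2, X_10=(-1, -1)
t=10: X=(-1, -1), d=2 → +e2, X_11=(-1, 0)
t=11: X=(-1, 0), d=3 → -e2, X_12=(-1, -1)
t=12: X=(-1, -1), d=0 → +e1, X_13=(0, -1)
t=13: X=(0, -1), d=1 → -e1, X_14=(-1, -1)
t=14: X=(-1, -1), d=1 → -e1, X_15=(-2, -1)
t=15: X=(-2, -1), d=2 → +e2, X_16=(-2, 0)
t=16: X=(-2, 0), d=3 → -e2, X_17=(-2, -1)
t=17: X=(-2, -1), d=3 → -e2, X_18=(-2, -2)


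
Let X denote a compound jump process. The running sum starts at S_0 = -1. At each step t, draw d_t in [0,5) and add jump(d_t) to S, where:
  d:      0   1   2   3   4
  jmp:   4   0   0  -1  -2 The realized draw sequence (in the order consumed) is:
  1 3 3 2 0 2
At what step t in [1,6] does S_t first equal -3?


t=0: S=-1, d=1, jump=0, S_1=-1
t=1: S=-1, d=3, jump=-1, S_2=-2
t=2: S=-2, d=3, jump=-1, S_3=-3
t=3: S=-3, d=2, jump=0, S_4=-3
t=4: S=-3, d=0, jump=4, S_5=1
t=5: S=1, d=2, jump=0, S_6=1

3


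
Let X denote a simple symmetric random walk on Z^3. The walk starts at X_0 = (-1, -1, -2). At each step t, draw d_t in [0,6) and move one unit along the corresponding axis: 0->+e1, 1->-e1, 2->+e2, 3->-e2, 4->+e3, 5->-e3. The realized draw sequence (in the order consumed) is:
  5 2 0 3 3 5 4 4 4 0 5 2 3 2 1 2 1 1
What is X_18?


t=0: X=(-1, -1, -2), d=5 → -e3, X_1=(-1, -1, -3)
t=1: X=(-1, -1, -3), d=2 → +e2, X_2=(-1, 0, -3)
t=2: X=(-1, 0, -3), d=0 → +e1, X_3=(0, 0, -3)
t=3: X=(0, 0, -3), d=3 → -e2, X_4=(0, -1, -3)
t=4: X=(0, -1, -3), d=3 → -e2, X_5=(0, -2, -3)
t=5: X=(0, -2, -3), d=5 → -e3, X_6=(0, -2, -4)
t=6: X=(0, -2, -4), d=4 → +e3, X_7=(0, -2, -3)
t=7: X=(0, -2, -3), d=4 → +e3, X_8=(0, -2, -2)
t=8: X=(0, -2, -2), d=4 → +e3, X_9=(0, -2, -1)
t=9: X=(0, -2, -1), d=0 → +e1, X_10=(1, -2, -1)
t=10: X=(1, -2, -1), d=5 → -e3, X_11=(1, -2, -2)
t=11: X=(1, -2, -2), d=2 → +e2, X_12=(1, -1, -2)
t=12: X=(1, -1, -2), d=3 → -e2, X_13=(1, -2, -2)
t=13: X=(1, -2, -2), d=2 → +e2, X_14=(1, -1, -2)
t=14: X=(1, -1, -2), d=1 → -e1, X_15=(0, -1, -2)
t=15: X=(0, -1, -2), d=2 → +e2, X_16=(0, 0, -2)
t=16: X=(0, 0, -2), d=1 → -e1, X_17=(-1, 0, -2)
t=17: X=(-1, 0, -2), d=1 → -e1, X_18=(-2, 0, -2)

(-2, 0, -2)


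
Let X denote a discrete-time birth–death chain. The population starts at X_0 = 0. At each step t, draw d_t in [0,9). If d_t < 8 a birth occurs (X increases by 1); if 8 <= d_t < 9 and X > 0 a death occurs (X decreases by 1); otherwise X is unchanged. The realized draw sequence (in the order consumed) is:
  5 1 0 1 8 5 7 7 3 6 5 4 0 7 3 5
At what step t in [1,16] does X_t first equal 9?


11

t=0: X=0, d=5 → birth, X_1=1
t=1: X=1, d=1 → birth, X_2=2
t=2: X=2, d=0 → birth, X_3=3
t=3: X=3, d=1 → birth, X_4=4
t=4: X=4, d=8 → death, X_5=3
t=5: X=3, d=5 → birth, X_6=4
t=6: X=4, d=7 → birth, X_7=5
t=7: X=5, d=7 → birth, X_8=6
t=8: X=6, d=3 → birth, X_9=7
t=9: X=7, d=6 → birth, X_10=8
t=10: X=8, d=5 → birth, X_11=9
t=11: X=9, d=4 → birth, X_12=10
t=12: X=10, d=0 → birth, X_13=11
t=13: X=11, d=7 → birth, X_14=12
t=14: X=12, d=3 → birth, X_15=13
t=15: X=13, d=5 → birth, X_16=14


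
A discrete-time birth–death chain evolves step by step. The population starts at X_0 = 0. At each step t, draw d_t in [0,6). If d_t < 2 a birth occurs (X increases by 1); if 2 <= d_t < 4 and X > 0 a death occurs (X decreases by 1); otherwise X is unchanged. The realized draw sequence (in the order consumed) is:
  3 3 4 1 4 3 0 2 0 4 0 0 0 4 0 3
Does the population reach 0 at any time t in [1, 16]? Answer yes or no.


yes

t=0: X=0, d=3 → hold, X_1=0
t=1: X=0, d=3 → hold, X_2=0
t=2: X=0, d=4 → hold, X_3=0
t=3: X=0, d=1 → birth, X_4=1
t=4: X=1, d=4 → hold, X_5=1
t=5: X=1, d=3 → death, X_6=0
t=6: X=0, d=0 → birth, X_7=1
t=7: X=1, d=2 → death, X_8=0
t=8: X=0, d=0 → birth, X_9=1
t=9: X=1, d=4 → hold, X_10=1
t=10: X=1, d=0 → birth, X_11=2
t=11: X=2, d=0 → birth, X_12=3
t=12: X=3, d=0 → birth, X_13=4
t=13: X=4, d=4 → hold, X_14=4
t=14: X=4, d=0 → birth, X_15=5
t=15: X=5, d=3 → death, X_16=4


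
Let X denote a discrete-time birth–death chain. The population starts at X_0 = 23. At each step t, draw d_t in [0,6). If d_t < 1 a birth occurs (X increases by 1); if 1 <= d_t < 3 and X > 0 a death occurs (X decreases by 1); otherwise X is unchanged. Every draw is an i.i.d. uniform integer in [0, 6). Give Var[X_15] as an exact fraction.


X can drop by at most 1 per step and X_0 = 23 > T = 15, so X_t >= 23 − t >= 8 > 0 for every t <= 15: the floor at 0 (the 'and X > 0' condition) never binds. Hence X_15 = X_0 + Σ_{t<15} Y_t with i.i.d. increments Y_t = y(d_t) ∈ {+1, −1, 0}.
Outcome values over d=0..5: [1, -1, -1, 0, 0, 0]
Σy = -1, Σy² = 3, M = 6
μ = -1/6 = -1/6,  σ² = 3/6 − (-1/6)² = 17/36
Independent increments: Var[X_15] = 15·σ² = 15·(17/36) = 85/12

85/12


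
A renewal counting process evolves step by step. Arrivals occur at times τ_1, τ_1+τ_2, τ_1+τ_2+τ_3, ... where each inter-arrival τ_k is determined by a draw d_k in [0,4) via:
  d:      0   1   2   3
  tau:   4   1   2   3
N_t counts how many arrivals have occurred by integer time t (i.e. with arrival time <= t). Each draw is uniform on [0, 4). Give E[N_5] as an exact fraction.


Inter-arrival values over d=0..3: [4, 1, 2, 3]
Each d has probability 1/4, so the pmf of τ is: f(1) = 1/4, f(2) = 1/4, f(3) = 1/4, f(4) = 1/4
Renewal equation for m(n) = E[N_n]: condition on τ_1 = k (if k <= n, one arrival plus a fresh copy on the remaining n−k steps): m(n) = F(n) + Σ_{k<=n} f(k)·m(n−k), where F(n) = P(τ <= n) and m(0) = 0
m(1) = F(1) = 1/4
m(2) = F(2) + f(1)·m(1) = 1/2 + 1/4·1/4 = 9/16
m(3) = F(3) + f(1)·m(2) + f(2)·m(1) = 3/4 + 1/4·9/16 + 1/4·1/4 = 61/64
m(4) = F(4) + f(1)·m(3) + f(2)·m(2) + f(3)·m(1) = 1 + 1/4·61/64 + 1/4·9/16 + 1/4·1/4 = 369/256
m(5) = F(5) + f(1)·m(4) + f(2)·m(3) + f(3)·m(2) + f(4)·m(1) = 1 + 1/4·369/256 + 1/4·61/64 + 1/4·9/16 + 1/4·1/4 = 1845/1024
E[N_5] = m(5) = 1845/1024

1845/1024


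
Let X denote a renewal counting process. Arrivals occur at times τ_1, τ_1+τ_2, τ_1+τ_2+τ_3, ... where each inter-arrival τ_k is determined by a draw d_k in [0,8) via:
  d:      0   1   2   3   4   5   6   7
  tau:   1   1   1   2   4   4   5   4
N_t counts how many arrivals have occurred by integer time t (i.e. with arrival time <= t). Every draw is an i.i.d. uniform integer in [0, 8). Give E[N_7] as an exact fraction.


Inter-arrival values over d=0..7: [1, 1, 1, 2, 4, 4, 5, 4]
Each d has probability 1/8, so the pmf of τ is: f(1) = 3/8, f(2) = 1/8, f(4) = 3/8, f(5) = 1/8
Renewal equation for m(n) = E[N_n]: condition on τ_1 = k (if k <= n, one arrival plus a fresh copy on the remaining n−k steps): m(n) = F(n) + Σ_{k<=n} f(k)·m(n−k), where F(n) = P(τ <= n) and m(0) = 0
m(1) = F(1) = 3/8
m(2) = F(2) + f(1)·m(1) = 1/2 + 3/8·3/8 = 41/64
m(3) = F(3) + f(1)·m(2) + f(2)·m(1) = 1/2 + 3/8·41/64 + 1/8·3/8 = 403/512
m(4) = F(4) + f(1)·m(3) + f(2)·m(2) = 7/8 + 3/8·403/512 + 1/8·41/64 = 5121/4096
m(5) = F(5) + f(1)·m(4) + f(2)·m(3) + f(4)·m(1) = 1 + 3/8·5121/4096 + 1/8·403/512 + 3/8·3/8 = 55963/32768
m(6) = F(6) + f(1)·m(5) + f(2)·m(4) + f(4)·m(2) + f(5)·m(1) = 1 + 3/8·55963/32768 + 1/8·5121/4096 + 3/8·41/64 + 1/8·3/8 = 546265/262144
m(7) = F(7) + f(1)·m(6) + f(2)·m(5) + f(4)·m(3) + f(5)·m(2) = 1 + 3/8·546265/262144 + 1/8·55963/32768 + 3/8·403/512 + 1/8·41/64 = 4970595/2097152
E[N_7] = m(7) = 4970595/2097152

4970595/2097152


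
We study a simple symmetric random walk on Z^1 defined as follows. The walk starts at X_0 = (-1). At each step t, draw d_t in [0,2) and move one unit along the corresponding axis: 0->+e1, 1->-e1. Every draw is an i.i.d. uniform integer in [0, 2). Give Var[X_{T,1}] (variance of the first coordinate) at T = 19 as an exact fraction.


19

Outcome values over d=0..1: [1, -1]
Σy = 0, Σy² = 2, M = 2
μ = 0/2 = 0,  σ² = 2/2 − (0)² = 1
Independent increments: Var[X_19] = 19·σ² = 19·(1) = 19


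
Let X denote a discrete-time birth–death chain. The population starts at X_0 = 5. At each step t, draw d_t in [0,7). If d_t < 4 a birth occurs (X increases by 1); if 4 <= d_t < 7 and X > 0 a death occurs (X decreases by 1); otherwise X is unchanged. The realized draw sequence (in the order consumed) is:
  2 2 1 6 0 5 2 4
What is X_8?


7

t=0: X=5, d=2 → birth, X_1=6
t=1: X=6, d=2 → birth, X_2=7
t=2: X=7, d=1 → birth, X_3=8
t=3: X=8, d=6 → death, X_4=7
t=4: X=7, d=0 → birth, X_5=8
t=5: X=8, d=5 → death, X_6=7
t=6: X=7, d=2 → birth, X_7=8
t=7: X=8, d=4 → death, X_8=7


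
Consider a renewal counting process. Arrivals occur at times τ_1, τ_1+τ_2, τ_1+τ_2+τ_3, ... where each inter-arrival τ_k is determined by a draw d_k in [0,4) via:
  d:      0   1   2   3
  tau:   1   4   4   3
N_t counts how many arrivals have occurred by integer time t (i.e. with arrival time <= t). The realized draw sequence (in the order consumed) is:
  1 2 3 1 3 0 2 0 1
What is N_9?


draw d_1=1: τ_1=4, arrival time A_1=4
draw d_2=2: τ_2=4, arrival time A_2=8
draw d_3=3: τ_3=3, arrival time A_3=11
draw d_4=1: τ_4=4, arrival time A_4=15
draw d_5=3: τ_5=3, arrival time A_5=18
draw d_6=0: τ_6=1, arrival time A_6=19
draw d_7=2: τ_7=4, arrival time A_7=23
draw d_8=0: τ_8=1, arrival time A_8=24
draw d_9=1: τ_9=4, arrival time A_9=28
N_t over t=0..9: 0:0 1:0 2:0 3:0 4:1 5:1 6:1 7:1 8:2 9:2

2


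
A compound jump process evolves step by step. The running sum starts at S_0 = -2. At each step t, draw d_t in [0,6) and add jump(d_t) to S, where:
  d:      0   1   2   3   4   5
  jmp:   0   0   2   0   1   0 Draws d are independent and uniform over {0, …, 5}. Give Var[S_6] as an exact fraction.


7/2

Outcome values over d=0..5: [0, 0, 2, 0, 1, 0]
Σy = 3, Σy² = 5, M = 6
μ = 3/6 = 1/2,  σ² = 5/6 − (1/2)² = 7/12
Independent increments: Var[S_6] = 6·σ² = 6·(7/12) = 7/2


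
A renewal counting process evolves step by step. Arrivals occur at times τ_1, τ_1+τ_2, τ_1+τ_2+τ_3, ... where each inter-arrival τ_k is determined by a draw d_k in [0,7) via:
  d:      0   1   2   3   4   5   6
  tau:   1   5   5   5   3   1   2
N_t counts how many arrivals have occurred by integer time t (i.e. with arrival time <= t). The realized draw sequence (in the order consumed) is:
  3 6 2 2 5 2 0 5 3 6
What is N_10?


2

draw d_1=3: τ_1=5, arrival time A_1=5
draw d_2=6: τ_2=2, arrival time A_2=7
draw d_3=2: τ_3=5, arrival time A_3=12
draw d_4=2: τ_4=5, arrival time A_4=17
draw d_5=5: τ_5=1, arrival time A_5=18
draw d_6=2: τ_6=5, arrival time A_6=23
draw d_7=0: τ_7=1, arrival time A_7=24
draw d_8=5: τ_8=1, arrival time A_8=25
draw d_9=3: τ_9=5, arrival time A_9=30
draw d_10=6: τ_10=2, arrival time A_10=32
N_t over t=0..10: 0:0 1:0 2:0 3:0 4:0 5:1 6:1 7:2 8:2 9:2 10:2


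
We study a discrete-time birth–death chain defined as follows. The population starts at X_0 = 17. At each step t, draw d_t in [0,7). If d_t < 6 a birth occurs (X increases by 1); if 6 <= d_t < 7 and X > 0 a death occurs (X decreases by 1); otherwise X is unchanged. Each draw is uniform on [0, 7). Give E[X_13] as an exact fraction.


X can drop by at most 1 per step and X_0 = 17 > T = 13, so X_t >= 17 − t >= 4 > 0 for every t <= 13: the floor at 0 (the 'and X > 0' condition) never binds. Hence X_13 = X_0 + Σ_{t<13} Y_t with i.i.d. increments Y_t = y(d_t) ∈ {+1, −1, 0}.
Outcome values over d=0..6: [1, 1, 1, 1, 1, 1, -1]
Σy = 5, Σy² = 7, M = 7
μ = 5/7 = 5/7,  σ² = 7/7 − (5/7)² = 24/49
E[X_13] = 17 + 13·(5/7) = 184/7

184/7


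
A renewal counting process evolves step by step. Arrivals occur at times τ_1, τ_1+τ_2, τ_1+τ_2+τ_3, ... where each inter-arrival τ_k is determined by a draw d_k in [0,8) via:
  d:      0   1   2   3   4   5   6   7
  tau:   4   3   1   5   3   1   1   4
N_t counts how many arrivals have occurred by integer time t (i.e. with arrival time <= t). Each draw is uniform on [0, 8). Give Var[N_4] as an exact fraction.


Inter-arrival values over d=0..7: [4, 3, 1, 5, 3, 1, 1, 4]
Each d has probability 1/8, so the pmf of τ is: f(1) = 3/8, f(3) = 1/4, f(4) = 1/4, f(5) = 1/8
Let p_n(j) = P(N_n = j), with p_0 = [1]. Condition on τ_1: p_n(0) = P(τ > n), and for j >= 1, p_n(j) = Σ_{k<=n} f(k)·p_{n−k}(j−1)
p_1 = [5/8, 3/8]  (j = 0..1)
p_2 = [5/8, 15/64, 9/64]  (j = 0..2)
p_3 = [3/8, 31/64, 45/512, 27/512]  (j = 0..3)
p_4 = [1/8, 35/64, 141/512, 135/4096, 81/4096]  (j = 0..4)
E[N_4] = Σ j·p_4(j) = 5225/4096;  E[N_4²] = Σ j²·p_4(j) = 9263/4096
Var[N_4] = 9263/4096 − (5225/4096)² = 10640623/16777216

10640623/16777216
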